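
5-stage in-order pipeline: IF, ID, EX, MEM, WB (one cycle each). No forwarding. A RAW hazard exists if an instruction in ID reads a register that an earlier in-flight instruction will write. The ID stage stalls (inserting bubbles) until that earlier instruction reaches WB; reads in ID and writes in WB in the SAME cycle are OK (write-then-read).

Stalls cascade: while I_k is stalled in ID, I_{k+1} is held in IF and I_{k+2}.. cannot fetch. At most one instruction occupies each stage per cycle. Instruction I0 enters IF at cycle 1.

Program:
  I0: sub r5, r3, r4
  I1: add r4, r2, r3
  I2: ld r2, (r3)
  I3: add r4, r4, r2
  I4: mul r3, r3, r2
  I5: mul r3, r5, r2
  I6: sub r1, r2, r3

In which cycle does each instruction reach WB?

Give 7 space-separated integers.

I0 sub r5 <- r3,r4: IF@1 ID@2 stall=0 (-) EX@3 MEM@4 WB@5
I1 add r4 <- r2,r3: IF@2 ID@3 stall=0 (-) EX@4 MEM@5 WB@6
I2 ld r2 <- r3: IF@3 ID@4 stall=0 (-) EX@5 MEM@6 WB@7
I3 add r4 <- r4,r2: IF@4 ID@5 stall=2 (RAW on I2.r2 (WB@7)) EX@8 MEM@9 WB@10
I4 mul r3 <- r3,r2: IF@5 ID@8 stall=0 (-) EX@9 MEM@10 WB@11
I5 mul r3 <- r5,r2: IF@8 ID@9 stall=0 (-) EX@10 MEM@11 WB@12
I6 sub r1 <- r2,r3: IF@9 ID@10 stall=2 (RAW on I5.r3 (WB@12)) EX@13 MEM@14 WB@15

Answer: 5 6 7 10 11 12 15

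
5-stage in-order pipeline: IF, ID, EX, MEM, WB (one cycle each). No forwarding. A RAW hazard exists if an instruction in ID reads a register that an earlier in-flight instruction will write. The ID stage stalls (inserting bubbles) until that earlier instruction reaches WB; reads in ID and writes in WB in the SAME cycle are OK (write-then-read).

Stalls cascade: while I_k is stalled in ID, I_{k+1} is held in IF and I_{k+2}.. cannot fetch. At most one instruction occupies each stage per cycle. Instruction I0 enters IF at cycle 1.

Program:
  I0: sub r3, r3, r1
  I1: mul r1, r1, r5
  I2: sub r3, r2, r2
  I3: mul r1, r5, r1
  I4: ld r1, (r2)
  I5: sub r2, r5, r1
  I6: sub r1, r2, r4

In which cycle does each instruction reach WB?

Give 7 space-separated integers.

Answer: 5 6 7 9 10 13 16

Derivation:
I0 sub r3 <- r3,r1: IF@1 ID@2 stall=0 (-) EX@3 MEM@4 WB@5
I1 mul r1 <- r1,r5: IF@2 ID@3 stall=0 (-) EX@4 MEM@5 WB@6
I2 sub r3 <- r2,r2: IF@3 ID@4 stall=0 (-) EX@5 MEM@6 WB@7
I3 mul r1 <- r5,r1: IF@4 ID@5 stall=1 (RAW on I1.r1 (WB@6)) EX@7 MEM@8 WB@9
I4 ld r1 <- r2: IF@5 ID@7 stall=0 (-) EX@8 MEM@9 WB@10
I5 sub r2 <- r5,r1: IF@7 ID@8 stall=2 (RAW on I4.r1 (WB@10)) EX@11 MEM@12 WB@13
I6 sub r1 <- r2,r4: IF@8 ID@11 stall=2 (RAW on I5.r2 (WB@13)) EX@14 MEM@15 WB@16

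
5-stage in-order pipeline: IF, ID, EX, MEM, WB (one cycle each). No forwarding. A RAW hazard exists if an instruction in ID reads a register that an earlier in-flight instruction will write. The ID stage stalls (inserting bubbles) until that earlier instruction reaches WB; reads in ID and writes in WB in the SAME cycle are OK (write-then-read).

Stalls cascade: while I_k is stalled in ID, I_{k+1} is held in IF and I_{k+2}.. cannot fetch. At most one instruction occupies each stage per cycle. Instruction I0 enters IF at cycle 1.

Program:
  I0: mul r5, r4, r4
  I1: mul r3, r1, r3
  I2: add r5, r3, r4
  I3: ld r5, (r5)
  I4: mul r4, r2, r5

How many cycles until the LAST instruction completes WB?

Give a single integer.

Answer: 15

Derivation:
I0 mul r5 <- r4,r4: IF@1 ID@2 stall=0 (-) EX@3 MEM@4 WB@5
I1 mul r3 <- r1,r3: IF@2 ID@3 stall=0 (-) EX@4 MEM@5 WB@6
I2 add r5 <- r3,r4: IF@3 ID@4 stall=2 (RAW on I1.r3 (WB@6)) EX@7 MEM@8 WB@9
I3 ld r5 <- r5: IF@4 ID@7 stall=2 (RAW on I2.r5 (WB@9)) EX@10 MEM@11 WB@12
I4 mul r4 <- r2,r5: IF@7 ID@10 stall=2 (RAW on I3.r5 (WB@12)) EX@13 MEM@14 WB@15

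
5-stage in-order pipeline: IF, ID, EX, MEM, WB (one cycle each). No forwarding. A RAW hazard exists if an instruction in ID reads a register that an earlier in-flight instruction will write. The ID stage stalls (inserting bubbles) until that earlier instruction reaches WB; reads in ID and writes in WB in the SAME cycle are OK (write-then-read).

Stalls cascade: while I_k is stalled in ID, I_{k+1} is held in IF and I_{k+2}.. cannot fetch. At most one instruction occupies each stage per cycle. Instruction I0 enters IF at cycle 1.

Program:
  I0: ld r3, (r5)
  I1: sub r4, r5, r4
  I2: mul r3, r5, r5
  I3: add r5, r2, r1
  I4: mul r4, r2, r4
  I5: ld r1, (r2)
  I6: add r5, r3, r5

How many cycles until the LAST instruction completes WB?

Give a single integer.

Answer: 11

Derivation:
I0 ld r3 <- r5: IF@1 ID@2 stall=0 (-) EX@3 MEM@4 WB@5
I1 sub r4 <- r5,r4: IF@2 ID@3 stall=0 (-) EX@4 MEM@5 WB@6
I2 mul r3 <- r5,r5: IF@3 ID@4 stall=0 (-) EX@5 MEM@6 WB@7
I3 add r5 <- r2,r1: IF@4 ID@5 stall=0 (-) EX@6 MEM@7 WB@8
I4 mul r4 <- r2,r4: IF@5 ID@6 stall=0 (-) EX@7 MEM@8 WB@9
I5 ld r1 <- r2: IF@6 ID@7 stall=0 (-) EX@8 MEM@9 WB@10
I6 add r5 <- r3,r5: IF@7 ID@8 stall=0 (-) EX@9 MEM@10 WB@11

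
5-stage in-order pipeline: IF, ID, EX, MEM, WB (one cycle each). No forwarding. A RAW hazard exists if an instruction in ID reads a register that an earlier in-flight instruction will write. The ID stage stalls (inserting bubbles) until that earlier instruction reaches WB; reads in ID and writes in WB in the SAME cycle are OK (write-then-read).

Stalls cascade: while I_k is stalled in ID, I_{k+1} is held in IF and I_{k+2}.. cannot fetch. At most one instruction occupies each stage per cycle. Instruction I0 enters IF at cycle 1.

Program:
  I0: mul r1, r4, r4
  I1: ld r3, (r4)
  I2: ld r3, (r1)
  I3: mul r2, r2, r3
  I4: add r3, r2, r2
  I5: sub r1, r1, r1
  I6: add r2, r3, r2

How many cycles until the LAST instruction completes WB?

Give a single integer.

Answer: 17

Derivation:
I0 mul r1 <- r4,r4: IF@1 ID@2 stall=0 (-) EX@3 MEM@4 WB@5
I1 ld r3 <- r4: IF@2 ID@3 stall=0 (-) EX@4 MEM@5 WB@6
I2 ld r3 <- r1: IF@3 ID@4 stall=1 (RAW on I0.r1 (WB@5)) EX@6 MEM@7 WB@8
I3 mul r2 <- r2,r3: IF@4 ID@6 stall=2 (RAW on I2.r3 (WB@8)) EX@9 MEM@10 WB@11
I4 add r3 <- r2,r2: IF@6 ID@9 stall=2 (RAW on I3.r2 (WB@11)) EX@12 MEM@13 WB@14
I5 sub r1 <- r1,r1: IF@9 ID@12 stall=0 (-) EX@13 MEM@14 WB@15
I6 add r2 <- r3,r2: IF@12 ID@13 stall=1 (RAW on I4.r3 (WB@14)) EX@15 MEM@16 WB@17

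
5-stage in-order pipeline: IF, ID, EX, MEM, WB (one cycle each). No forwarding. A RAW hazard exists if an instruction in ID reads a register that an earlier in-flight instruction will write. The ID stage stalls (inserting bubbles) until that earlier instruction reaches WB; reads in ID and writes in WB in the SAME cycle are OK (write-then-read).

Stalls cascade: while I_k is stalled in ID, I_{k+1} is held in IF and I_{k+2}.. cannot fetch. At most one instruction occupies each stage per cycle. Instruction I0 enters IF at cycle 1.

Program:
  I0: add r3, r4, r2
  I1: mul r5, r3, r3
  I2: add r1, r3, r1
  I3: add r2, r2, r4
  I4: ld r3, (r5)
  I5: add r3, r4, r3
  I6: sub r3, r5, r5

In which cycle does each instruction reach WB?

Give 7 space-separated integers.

Answer: 5 8 9 10 11 14 15

Derivation:
I0 add r3 <- r4,r2: IF@1 ID@2 stall=0 (-) EX@3 MEM@4 WB@5
I1 mul r5 <- r3,r3: IF@2 ID@3 stall=2 (RAW on I0.r3 (WB@5)) EX@6 MEM@7 WB@8
I2 add r1 <- r3,r1: IF@3 ID@6 stall=0 (-) EX@7 MEM@8 WB@9
I3 add r2 <- r2,r4: IF@6 ID@7 stall=0 (-) EX@8 MEM@9 WB@10
I4 ld r3 <- r5: IF@7 ID@8 stall=0 (-) EX@9 MEM@10 WB@11
I5 add r3 <- r4,r3: IF@8 ID@9 stall=2 (RAW on I4.r3 (WB@11)) EX@12 MEM@13 WB@14
I6 sub r3 <- r5,r5: IF@9 ID@12 stall=0 (-) EX@13 MEM@14 WB@15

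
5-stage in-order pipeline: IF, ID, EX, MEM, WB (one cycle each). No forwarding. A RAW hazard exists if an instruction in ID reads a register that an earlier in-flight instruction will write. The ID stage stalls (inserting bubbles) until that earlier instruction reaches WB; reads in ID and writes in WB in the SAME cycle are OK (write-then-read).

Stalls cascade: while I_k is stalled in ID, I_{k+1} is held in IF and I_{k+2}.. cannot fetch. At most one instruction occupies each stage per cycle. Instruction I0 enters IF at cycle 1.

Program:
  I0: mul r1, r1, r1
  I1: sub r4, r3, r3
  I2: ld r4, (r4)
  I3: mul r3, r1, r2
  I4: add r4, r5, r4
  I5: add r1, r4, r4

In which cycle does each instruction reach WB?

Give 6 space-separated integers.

Answer: 5 6 9 10 12 15

Derivation:
I0 mul r1 <- r1,r1: IF@1 ID@2 stall=0 (-) EX@3 MEM@4 WB@5
I1 sub r4 <- r3,r3: IF@2 ID@3 stall=0 (-) EX@4 MEM@5 WB@6
I2 ld r4 <- r4: IF@3 ID@4 stall=2 (RAW on I1.r4 (WB@6)) EX@7 MEM@8 WB@9
I3 mul r3 <- r1,r2: IF@4 ID@7 stall=0 (-) EX@8 MEM@9 WB@10
I4 add r4 <- r5,r4: IF@7 ID@8 stall=1 (RAW on I2.r4 (WB@9)) EX@10 MEM@11 WB@12
I5 add r1 <- r4,r4: IF@8 ID@10 stall=2 (RAW on I4.r4 (WB@12)) EX@13 MEM@14 WB@15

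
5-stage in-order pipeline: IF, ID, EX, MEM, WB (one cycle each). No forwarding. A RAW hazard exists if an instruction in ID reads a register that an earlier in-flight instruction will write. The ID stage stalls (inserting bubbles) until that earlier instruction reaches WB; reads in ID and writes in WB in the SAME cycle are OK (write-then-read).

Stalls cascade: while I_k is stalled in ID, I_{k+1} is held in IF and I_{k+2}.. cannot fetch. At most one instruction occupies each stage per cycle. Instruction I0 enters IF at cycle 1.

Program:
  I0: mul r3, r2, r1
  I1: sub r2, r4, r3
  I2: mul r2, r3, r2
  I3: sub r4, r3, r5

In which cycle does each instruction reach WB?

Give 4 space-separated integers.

I0 mul r3 <- r2,r1: IF@1 ID@2 stall=0 (-) EX@3 MEM@4 WB@5
I1 sub r2 <- r4,r3: IF@2 ID@3 stall=2 (RAW on I0.r3 (WB@5)) EX@6 MEM@7 WB@8
I2 mul r2 <- r3,r2: IF@3 ID@6 stall=2 (RAW on I1.r2 (WB@8)) EX@9 MEM@10 WB@11
I3 sub r4 <- r3,r5: IF@6 ID@9 stall=0 (-) EX@10 MEM@11 WB@12

Answer: 5 8 11 12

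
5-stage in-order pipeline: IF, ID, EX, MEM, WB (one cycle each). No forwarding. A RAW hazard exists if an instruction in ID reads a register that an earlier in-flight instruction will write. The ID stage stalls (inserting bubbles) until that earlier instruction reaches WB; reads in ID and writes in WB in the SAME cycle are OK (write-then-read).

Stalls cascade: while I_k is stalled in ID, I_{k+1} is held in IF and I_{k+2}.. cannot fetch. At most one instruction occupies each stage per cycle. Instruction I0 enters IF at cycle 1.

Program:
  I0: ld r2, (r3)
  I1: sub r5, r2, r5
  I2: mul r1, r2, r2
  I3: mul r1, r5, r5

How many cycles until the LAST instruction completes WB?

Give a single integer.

Answer: 11

Derivation:
I0 ld r2 <- r3: IF@1 ID@2 stall=0 (-) EX@3 MEM@4 WB@5
I1 sub r5 <- r2,r5: IF@2 ID@3 stall=2 (RAW on I0.r2 (WB@5)) EX@6 MEM@7 WB@8
I2 mul r1 <- r2,r2: IF@3 ID@6 stall=0 (-) EX@7 MEM@8 WB@9
I3 mul r1 <- r5,r5: IF@6 ID@7 stall=1 (RAW on I1.r5 (WB@8)) EX@9 MEM@10 WB@11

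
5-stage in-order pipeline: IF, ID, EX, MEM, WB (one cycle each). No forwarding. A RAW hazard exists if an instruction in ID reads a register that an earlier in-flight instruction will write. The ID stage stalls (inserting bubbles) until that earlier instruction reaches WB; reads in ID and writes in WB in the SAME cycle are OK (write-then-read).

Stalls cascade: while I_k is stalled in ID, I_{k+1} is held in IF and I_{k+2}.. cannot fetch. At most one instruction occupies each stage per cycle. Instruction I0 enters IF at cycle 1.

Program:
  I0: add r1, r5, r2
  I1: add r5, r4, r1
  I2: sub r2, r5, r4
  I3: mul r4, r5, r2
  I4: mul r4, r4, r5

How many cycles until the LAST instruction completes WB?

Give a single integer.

Answer: 17

Derivation:
I0 add r1 <- r5,r2: IF@1 ID@2 stall=0 (-) EX@3 MEM@4 WB@5
I1 add r5 <- r4,r1: IF@2 ID@3 stall=2 (RAW on I0.r1 (WB@5)) EX@6 MEM@7 WB@8
I2 sub r2 <- r5,r4: IF@3 ID@6 stall=2 (RAW on I1.r5 (WB@8)) EX@9 MEM@10 WB@11
I3 mul r4 <- r5,r2: IF@6 ID@9 stall=2 (RAW on I2.r2 (WB@11)) EX@12 MEM@13 WB@14
I4 mul r4 <- r4,r5: IF@9 ID@12 stall=2 (RAW on I3.r4 (WB@14)) EX@15 MEM@16 WB@17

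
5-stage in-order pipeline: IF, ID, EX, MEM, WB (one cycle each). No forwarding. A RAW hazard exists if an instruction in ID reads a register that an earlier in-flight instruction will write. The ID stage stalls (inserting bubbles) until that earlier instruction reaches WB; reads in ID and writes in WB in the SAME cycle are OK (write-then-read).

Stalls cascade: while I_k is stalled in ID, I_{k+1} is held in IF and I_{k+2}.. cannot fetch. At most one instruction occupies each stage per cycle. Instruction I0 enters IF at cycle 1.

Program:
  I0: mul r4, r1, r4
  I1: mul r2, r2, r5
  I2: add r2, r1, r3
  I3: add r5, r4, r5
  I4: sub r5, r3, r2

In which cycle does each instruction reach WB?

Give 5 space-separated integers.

I0 mul r4 <- r1,r4: IF@1 ID@2 stall=0 (-) EX@3 MEM@4 WB@5
I1 mul r2 <- r2,r5: IF@2 ID@3 stall=0 (-) EX@4 MEM@5 WB@6
I2 add r2 <- r1,r3: IF@3 ID@4 stall=0 (-) EX@5 MEM@6 WB@7
I3 add r5 <- r4,r5: IF@4 ID@5 stall=0 (-) EX@6 MEM@7 WB@8
I4 sub r5 <- r3,r2: IF@5 ID@6 stall=1 (RAW on I2.r2 (WB@7)) EX@8 MEM@9 WB@10

Answer: 5 6 7 8 10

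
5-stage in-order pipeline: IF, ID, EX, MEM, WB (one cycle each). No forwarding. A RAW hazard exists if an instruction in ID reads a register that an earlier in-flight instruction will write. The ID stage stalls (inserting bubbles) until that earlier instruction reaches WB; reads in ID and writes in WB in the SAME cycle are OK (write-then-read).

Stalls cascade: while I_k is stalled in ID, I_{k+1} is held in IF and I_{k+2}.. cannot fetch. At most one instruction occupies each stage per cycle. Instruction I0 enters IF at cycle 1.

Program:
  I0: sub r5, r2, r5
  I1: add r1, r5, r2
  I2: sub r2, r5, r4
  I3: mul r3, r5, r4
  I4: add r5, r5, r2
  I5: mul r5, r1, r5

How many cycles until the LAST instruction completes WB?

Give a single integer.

Answer: 15

Derivation:
I0 sub r5 <- r2,r5: IF@1 ID@2 stall=0 (-) EX@3 MEM@4 WB@5
I1 add r1 <- r5,r2: IF@2 ID@3 stall=2 (RAW on I0.r5 (WB@5)) EX@6 MEM@7 WB@8
I2 sub r2 <- r5,r4: IF@3 ID@6 stall=0 (-) EX@7 MEM@8 WB@9
I3 mul r3 <- r5,r4: IF@6 ID@7 stall=0 (-) EX@8 MEM@9 WB@10
I4 add r5 <- r5,r2: IF@7 ID@8 stall=1 (RAW on I2.r2 (WB@9)) EX@10 MEM@11 WB@12
I5 mul r5 <- r1,r5: IF@8 ID@10 stall=2 (RAW on I4.r5 (WB@12)) EX@13 MEM@14 WB@15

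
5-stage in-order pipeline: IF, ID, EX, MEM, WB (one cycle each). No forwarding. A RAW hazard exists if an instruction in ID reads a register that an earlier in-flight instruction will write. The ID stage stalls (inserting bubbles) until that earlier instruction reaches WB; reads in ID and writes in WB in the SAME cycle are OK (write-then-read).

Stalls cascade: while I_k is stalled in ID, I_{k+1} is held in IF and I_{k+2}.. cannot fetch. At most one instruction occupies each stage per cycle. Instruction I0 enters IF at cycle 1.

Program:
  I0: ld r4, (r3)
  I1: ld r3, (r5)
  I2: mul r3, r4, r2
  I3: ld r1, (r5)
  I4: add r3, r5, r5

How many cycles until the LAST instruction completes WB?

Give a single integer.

I0 ld r4 <- r3: IF@1 ID@2 stall=0 (-) EX@3 MEM@4 WB@5
I1 ld r3 <- r5: IF@2 ID@3 stall=0 (-) EX@4 MEM@5 WB@6
I2 mul r3 <- r4,r2: IF@3 ID@4 stall=1 (RAW on I0.r4 (WB@5)) EX@6 MEM@7 WB@8
I3 ld r1 <- r5: IF@4 ID@6 stall=0 (-) EX@7 MEM@8 WB@9
I4 add r3 <- r5,r5: IF@6 ID@7 stall=0 (-) EX@8 MEM@9 WB@10

Answer: 10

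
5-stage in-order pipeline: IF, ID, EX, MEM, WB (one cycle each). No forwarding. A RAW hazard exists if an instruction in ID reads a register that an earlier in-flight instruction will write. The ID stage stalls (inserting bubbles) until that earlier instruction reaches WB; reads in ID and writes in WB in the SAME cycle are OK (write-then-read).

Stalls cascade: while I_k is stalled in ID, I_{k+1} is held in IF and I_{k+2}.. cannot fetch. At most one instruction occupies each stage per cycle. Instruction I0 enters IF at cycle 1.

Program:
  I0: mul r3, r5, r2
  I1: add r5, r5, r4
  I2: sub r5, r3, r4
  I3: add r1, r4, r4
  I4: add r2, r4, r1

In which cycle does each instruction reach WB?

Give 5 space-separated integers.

I0 mul r3 <- r5,r2: IF@1 ID@2 stall=0 (-) EX@3 MEM@4 WB@5
I1 add r5 <- r5,r4: IF@2 ID@3 stall=0 (-) EX@4 MEM@5 WB@6
I2 sub r5 <- r3,r4: IF@3 ID@4 stall=1 (RAW on I0.r3 (WB@5)) EX@6 MEM@7 WB@8
I3 add r1 <- r4,r4: IF@4 ID@6 stall=0 (-) EX@7 MEM@8 WB@9
I4 add r2 <- r4,r1: IF@6 ID@7 stall=2 (RAW on I3.r1 (WB@9)) EX@10 MEM@11 WB@12

Answer: 5 6 8 9 12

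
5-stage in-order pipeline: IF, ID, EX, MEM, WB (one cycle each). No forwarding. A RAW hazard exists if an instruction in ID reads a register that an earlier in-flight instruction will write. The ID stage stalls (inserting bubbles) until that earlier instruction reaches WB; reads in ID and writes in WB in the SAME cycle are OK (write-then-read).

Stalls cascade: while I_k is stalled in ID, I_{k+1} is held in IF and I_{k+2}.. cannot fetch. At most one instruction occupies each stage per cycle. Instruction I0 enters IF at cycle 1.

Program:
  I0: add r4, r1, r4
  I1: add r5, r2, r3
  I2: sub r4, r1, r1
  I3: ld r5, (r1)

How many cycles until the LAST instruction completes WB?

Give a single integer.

I0 add r4 <- r1,r4: IF@1 ID@2 stall=0 (-) EX@3 MEM@4 WB@5
I1 add r5 <- r2,r3: IF@2 ID@3 stall=0 (-) EX@4 MEM@5 WB@6
I2 sub r4 <- r1,r1: IF@3 ID@4 stall=0 (-) EX@5 MEM@6 WB@7
I3 ld r5 <- r1: IF@4 ID@5 stall=0 (-) EX@6 MEM@7 WB@8

Answer: 8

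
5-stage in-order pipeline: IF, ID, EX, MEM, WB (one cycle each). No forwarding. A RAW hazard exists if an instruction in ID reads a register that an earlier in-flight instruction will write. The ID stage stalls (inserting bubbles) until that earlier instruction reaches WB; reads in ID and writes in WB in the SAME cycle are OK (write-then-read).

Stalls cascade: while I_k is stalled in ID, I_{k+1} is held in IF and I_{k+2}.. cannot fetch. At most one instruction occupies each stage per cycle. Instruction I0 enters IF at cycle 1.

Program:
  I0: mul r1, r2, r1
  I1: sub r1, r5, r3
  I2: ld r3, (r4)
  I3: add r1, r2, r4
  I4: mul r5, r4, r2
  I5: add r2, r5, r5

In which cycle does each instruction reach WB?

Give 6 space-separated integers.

Answer: 5 6 7 8 9 12

Derivation:
I0 mul r1 <- r2,r1: IF@1 ID@2 stall=0 (-) EX@3 MEM@4 WB@5
I1 sub r1 <- r5,r3: IF@2 ID@3 stall=0 (-) EX@4 MEM@5 WB@6
I2 ld r3 <- r4: IF@3 ID@4 stall=0 (-) EX@5 MEM@6 WB@7
I3 add r1 <- r2,r4: IF@4 ID@5 stall=0 (-) EX@6 MEM@7 WB@8
I4 mul r5 <- r4,r2: IF@5 ID@6 stall=0 (-) EX@7 MEM@8 WB@9
I5 add r2 <- r5,r5: IF@6 ID@7 stall=2 (RAW on I4.r5 (WB@9)) EX@10 MEM@11 WB@12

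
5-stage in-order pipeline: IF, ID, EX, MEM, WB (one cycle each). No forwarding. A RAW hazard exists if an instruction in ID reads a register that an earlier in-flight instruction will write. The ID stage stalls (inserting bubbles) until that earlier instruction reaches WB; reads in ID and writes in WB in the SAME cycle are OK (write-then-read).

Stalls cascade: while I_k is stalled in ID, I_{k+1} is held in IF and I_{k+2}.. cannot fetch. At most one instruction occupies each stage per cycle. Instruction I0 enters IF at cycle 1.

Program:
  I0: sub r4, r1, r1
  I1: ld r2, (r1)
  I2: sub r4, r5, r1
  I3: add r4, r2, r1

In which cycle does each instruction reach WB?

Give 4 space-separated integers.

I0 sub r4 <- r1,r1: IF@1 ID@2 stall=0 (-) EX@3 MEM@4 WB@5
I1 ld r2 <- r1: IF@2 ID@3 stall=0 (-) EX@4 MEM@5 WB@6
I2 sub r4 <- r5,r1: IF@3 ID@4 stall=0 (-) EX@5 MEM@6 WB@7
I3 add r4 <- r2,r1: IF@4 ID@5 stall=1 (RAW on I1.r2 (WB@6)) EX@7 MEM@8 WB@9

Answer: 5 6 7 9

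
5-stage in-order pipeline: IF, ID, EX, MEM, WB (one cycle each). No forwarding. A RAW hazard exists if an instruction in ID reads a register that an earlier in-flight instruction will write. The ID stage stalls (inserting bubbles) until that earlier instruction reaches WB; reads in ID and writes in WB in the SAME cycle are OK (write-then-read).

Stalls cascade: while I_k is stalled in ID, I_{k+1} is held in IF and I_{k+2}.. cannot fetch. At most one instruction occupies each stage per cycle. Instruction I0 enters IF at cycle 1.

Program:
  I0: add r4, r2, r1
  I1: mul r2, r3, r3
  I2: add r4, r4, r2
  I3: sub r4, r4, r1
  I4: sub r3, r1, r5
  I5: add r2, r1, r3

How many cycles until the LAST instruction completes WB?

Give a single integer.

Answer: 16

Derivation:
I0 add r4 <- r2,r1: IF@1 ID@2 stall=0 (-) EX@3 MEM@4 WB@5
I1 mul r2 <- r3,r3: IF@2 ID@3 stall=0 (-) EX@4 MEM@5 WB@6
I2 add r4 <- r4,r2: IF@3 ID@4 stall=2 (RAW on I1.r2 (WB@6)) EX@7 MEM@8 WB@9
I3 sub r4 <- r4,r1: IF@4 ID@7 stall=2 (RAW on I2.r4 (WB@9)) EX@10 MEM@11 WB@12
I4 sub r3 <- r1,r5: IF@7 ID@10 stall=0 (-) EX@11 MEM@12 WB@13
I5 add r2 <- r1,r3: IF@10 ID@11 stall=2 (RAW on I4.r3 (WB@13)) EX@14 MEM@15 WB@16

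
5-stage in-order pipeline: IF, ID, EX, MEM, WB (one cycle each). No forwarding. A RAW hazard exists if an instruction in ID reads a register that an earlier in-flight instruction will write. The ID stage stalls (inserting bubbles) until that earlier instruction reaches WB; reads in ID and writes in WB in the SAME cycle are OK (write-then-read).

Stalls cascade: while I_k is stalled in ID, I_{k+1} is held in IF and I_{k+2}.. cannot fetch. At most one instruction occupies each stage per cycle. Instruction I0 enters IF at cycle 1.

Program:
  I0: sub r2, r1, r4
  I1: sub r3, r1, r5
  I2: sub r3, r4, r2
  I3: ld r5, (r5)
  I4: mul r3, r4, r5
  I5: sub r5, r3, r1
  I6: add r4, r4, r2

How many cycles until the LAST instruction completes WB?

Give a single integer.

Answer: 16

Derivation:
I0 sub r2 <- r1,r4: IF@1 ID@2 stall=0 (-) EX@3 MEM@4 WB@5
I1 sub r3 <- r1,r5: IF@2 ID@3 stall=0 (-) EX@4 MEM@5 WB@6
I2 sub r3 <- r4,r2: IF@3 ID@4 stall=1 (RAW on I0.r2 (WB@5)) EX@6 MEM@7 WB@8
I3 ld r5 <- r5: IF@4 ID@6 stall=0 (-) EX@7 MEM@8 WB@9
I4 mul r3 <- r4,r5: IF@6 ID@7 stall=2 (RAW on I3.r5 (WB@9)) EX@10 MEM@11 WB@12
I5 sub r5 <- r3,r1: IF@7 ID@10 stall=2 (RAW on I4.r3 (WB@12)) EX@13 MEM@14 WB@15
I6 add r4 <- r4,r2: IF@10 ID@13 stall=0 (-) EX@14 MEM@15 WB@16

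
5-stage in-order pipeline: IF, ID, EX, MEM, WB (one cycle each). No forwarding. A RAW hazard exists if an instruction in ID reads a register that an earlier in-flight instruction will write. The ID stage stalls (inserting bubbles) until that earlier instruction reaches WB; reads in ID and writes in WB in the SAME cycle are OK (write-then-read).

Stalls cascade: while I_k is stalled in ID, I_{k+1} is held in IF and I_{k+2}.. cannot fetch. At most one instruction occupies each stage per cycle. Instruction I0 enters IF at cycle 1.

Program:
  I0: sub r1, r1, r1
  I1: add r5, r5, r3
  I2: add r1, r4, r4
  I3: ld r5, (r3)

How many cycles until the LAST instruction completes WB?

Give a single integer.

Answer: 8

Derivation:
I0 sub r1 <- r1,r1: IF@1 ID@2 stall=0 (-) EX@3 MEM@4 WB@5
I1 add r5 <- r5,r3: IF@2 ID@3 stall=0 (-) EX@4 MEM@5 WB@6
I2 add r1 <- r4,r4: IF@3 ID@4 stall=0 (-) EX@5 MEM@6 WB@7
I3 ld r5 <- r3: IF@4 ID@5 stall=0 (-) EX@6 MEM@7 WB@8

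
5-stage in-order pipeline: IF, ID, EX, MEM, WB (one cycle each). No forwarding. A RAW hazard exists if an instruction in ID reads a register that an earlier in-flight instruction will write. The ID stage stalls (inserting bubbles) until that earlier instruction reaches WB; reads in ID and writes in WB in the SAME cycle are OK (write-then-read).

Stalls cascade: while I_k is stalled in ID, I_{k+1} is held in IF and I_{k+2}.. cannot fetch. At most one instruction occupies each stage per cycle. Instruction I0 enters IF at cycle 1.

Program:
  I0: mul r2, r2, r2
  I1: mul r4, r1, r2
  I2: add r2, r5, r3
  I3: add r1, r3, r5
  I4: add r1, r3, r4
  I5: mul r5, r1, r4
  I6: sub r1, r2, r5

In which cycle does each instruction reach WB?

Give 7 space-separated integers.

Answer: 5 8 9 10 11 14 17

Derivation:
I0 mul r2 <- r2,r2: IF@1 ID@2 stall=0 (-) EX@3 MEM@4 WB@5
I1 mul r4 <- r1,r2: IF@2 ID@3 stall=2 (RAW on I0.r2 (WB@5)) EX@6 MEM@7 WB@8
I2 add r2 <- r5,r3: IF@3 ID@6 stall=0 (-) EX@7 MEM@8 WB@9
I3 add r1 <- r3,r5: IF@6 ID@7 stall=0 (-) EX@8 MEM@9 WB@10
I4 add r1 <- r3,r4: IF@7 ID@8 stall=0 (-) EX@9 MEM@10 WB@11
I5 mul r5 <- r1,r4: IF@8 ID@9 stall=2 (RAW on I4.r1 (WB@11)) EX@12 MEM@13 WB@14
I6 sub r1 <- r2,r5: IF@9 ID@12 stall=2 (RAW on I5.r5 (WB@14)) EX@15 MEM@16 WB@17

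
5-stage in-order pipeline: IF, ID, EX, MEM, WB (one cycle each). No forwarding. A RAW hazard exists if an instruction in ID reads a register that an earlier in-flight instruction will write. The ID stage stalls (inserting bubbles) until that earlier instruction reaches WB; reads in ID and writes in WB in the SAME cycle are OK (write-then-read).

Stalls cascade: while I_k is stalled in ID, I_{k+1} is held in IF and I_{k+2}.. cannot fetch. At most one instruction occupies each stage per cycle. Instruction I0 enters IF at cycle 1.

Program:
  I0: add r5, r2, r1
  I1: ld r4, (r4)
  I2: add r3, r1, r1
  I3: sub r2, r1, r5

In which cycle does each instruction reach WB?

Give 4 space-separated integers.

I0 add r5 <- r2,r1: IF@1 ID@2 stall=0 (-) EX@3 MEM@4 WB@5
I1 ld r4 <- r4: IF@2 ID@3 stall=0 (-) EX@4 MEM@5 WB@6
I2 add r3 <- r1,r1: IF@3 ID@4 stall=0 (-) EX@5 MEM@6 WB@7
I3 sub r2 <- r1,r5: IF@4 ID@5 stall=0 (-) EX@6 MEM@7 WB@8

Answer: 5 6 7 8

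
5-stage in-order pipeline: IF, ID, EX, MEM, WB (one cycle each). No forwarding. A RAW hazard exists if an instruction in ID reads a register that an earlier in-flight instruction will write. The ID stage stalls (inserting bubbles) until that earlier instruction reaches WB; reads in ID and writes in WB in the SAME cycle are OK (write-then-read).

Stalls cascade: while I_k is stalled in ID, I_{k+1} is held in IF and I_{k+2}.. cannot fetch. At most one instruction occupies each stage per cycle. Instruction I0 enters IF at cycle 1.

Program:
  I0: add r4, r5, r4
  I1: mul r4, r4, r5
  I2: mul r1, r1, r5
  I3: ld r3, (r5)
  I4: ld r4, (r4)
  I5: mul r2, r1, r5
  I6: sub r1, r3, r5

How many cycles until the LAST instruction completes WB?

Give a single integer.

I0 add r4 <- r5,r4: IF@1 ID@2 stall=0 (-) EX@3 MEM@4 WB@5
I1 mul r4 <- r4,r5: IF@2 ID@3 stall=2 (RAW on I0.r4 (WB@5)) EX@6 MEM@7 WB@8
I2 mul r1 <- r1,r5: IF@3 ID@6 stall=0 (-) EX@7 MEM@8 WB@9
I3 ld r3 <- r5: IF@6 ID@7 stall=0 (-) EX@8 MEM@9 WB@10
I4 ld r4 <- r4: IF@7 ID@8 stall=0 (-) EX@9 MEM@10 WB@11
I5 mul r2 <- r1,r5: IF@8 ID@9 stall=0 (-) EX@10 MEM@11 WB@12
I6 sub r1 <- r3,r5: IF@9 ID@10 stall=0 (-) EX@11 MEM@12 WB@13

Answer: 13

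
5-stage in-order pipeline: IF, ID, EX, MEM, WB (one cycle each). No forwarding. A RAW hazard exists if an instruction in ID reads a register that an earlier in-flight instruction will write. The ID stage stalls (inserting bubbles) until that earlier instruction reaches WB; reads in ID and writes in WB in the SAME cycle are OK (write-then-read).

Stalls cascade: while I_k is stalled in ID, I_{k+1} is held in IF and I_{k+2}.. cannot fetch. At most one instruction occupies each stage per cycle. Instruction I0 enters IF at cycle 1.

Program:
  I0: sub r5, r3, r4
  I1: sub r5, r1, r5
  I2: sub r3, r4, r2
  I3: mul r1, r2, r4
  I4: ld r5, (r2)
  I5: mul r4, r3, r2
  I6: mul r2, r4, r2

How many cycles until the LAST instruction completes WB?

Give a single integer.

Answer: 15

Derivation:
I0 sub r5 <- r3,r4: IF@1 ID@2 stall=0 (-) EX@3 MEM@4 WB@5
I1 sub r5 <- r1,r5: IF@2 ID@3 stall=2 (RAW on I0.r5 (WB@5)) EX@6 MEM@7 WB@8
I2 sub r3 <- r4,r2: IF@3 ID@6 stall=0 (-) EX@7 MEM@8 WB@9
I3 mul r1 <- r2,r4: IF@6 ID@7 stall=0 (-) EX@8 MEM@9 WB@10
I4 ld r5 <- r2: IF@7 ID@8 stall=0 (-) EX@9 MEM@10 WB@11
I5 mul r4 <- r3,r2: IF@8 ID@9 stall=0 (-) EX@10 MEM@11 WB@12
I6 mul r2 <- r4,r2: IF@9 ID@10 stall=2 (RAW on I5.r4 (WB@12)) EX@13 MEM@14 WB@15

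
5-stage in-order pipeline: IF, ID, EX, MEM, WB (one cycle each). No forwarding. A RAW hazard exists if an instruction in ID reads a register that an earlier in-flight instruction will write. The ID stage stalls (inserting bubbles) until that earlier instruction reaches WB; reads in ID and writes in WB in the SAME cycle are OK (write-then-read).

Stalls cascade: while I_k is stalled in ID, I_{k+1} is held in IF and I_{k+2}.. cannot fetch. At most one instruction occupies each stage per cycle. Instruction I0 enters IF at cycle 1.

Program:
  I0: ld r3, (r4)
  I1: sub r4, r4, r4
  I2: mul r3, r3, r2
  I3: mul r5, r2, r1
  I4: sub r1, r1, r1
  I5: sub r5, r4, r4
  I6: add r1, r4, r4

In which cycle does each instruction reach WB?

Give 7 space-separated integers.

Answer: 5 6 8 9 10 11 12

Derivation:
I0 ld r3 <- r4: IF@1 ID@2 stall=0 (-) EX@3 MEM@4 WB@5
I1 sub r4 <- r4,r4: IF@2 ID@3 stall=0 (-) EX@4 MEM@5 WB@6
I2 mul r3 <- r3,r2: IF@3 ID@4 stall=1 (RAW on I0.r3 (WB@5)) EX@6 MEM@7 WB@8
I3 mul r5 <- r2,r1: IF@4 ID@6 stall=0 (-) EX@7 MEM@8 WB@9
I4 sub r1 <- r1,r1: IF@6 ID@7 stall=0 (-) EX@8 MEM@9 WB@10
I5 sub r5 <- r4,r4: IF@7 ID@8 stall=0 (-) EX@9 MEM@10 WB@11
I6 add r1 <- r4,r4: IF@8 ID@9 stall=0 (-) EX@10 MEM@11 WB@12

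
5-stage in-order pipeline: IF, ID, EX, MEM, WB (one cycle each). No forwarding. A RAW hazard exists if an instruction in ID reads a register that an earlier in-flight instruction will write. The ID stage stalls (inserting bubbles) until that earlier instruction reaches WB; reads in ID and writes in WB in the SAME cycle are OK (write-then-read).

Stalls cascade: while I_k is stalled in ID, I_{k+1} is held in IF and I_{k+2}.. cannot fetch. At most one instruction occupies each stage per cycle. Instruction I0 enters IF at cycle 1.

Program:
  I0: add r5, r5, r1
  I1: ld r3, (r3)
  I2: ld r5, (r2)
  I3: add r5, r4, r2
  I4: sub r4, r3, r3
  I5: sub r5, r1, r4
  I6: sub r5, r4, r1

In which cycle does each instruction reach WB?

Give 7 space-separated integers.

Answer: 5 6 7 8 9 12 13

Derivation:
I0 add r5 <- r5,r1: IF@1 ID@2 stall=0 (-) EX@3 MEM@4 WB@5
I1 ld r3 <- r3: IF@2 ID@3 stall=0 (-) EX@4 MEM@5 WB@6
I2 ld r5 <- r2: IF@3 ID@4 stall=0 (-) EX@5 MEM@6 WB@7
I3 add r5 <- r4,r2: IF@4 ID@5 stall=0 (-) EX@6 MEM@7 WB@8
I4 sub r4 <- r3,r3: IF@5 ID@6 stall=0 (-) EX@7 MEM@8 WB@9
I5 sub r5 <- r1,r4: IF@6 ID@7 stall=2 (RAW on I4.r4 (WB@9)) EX@10 MEM@11 WB@12
I6 sub r5 <- r4,r1: IF@7 ID@10 stall=0 (-) EX@11 MEM@12 WB@13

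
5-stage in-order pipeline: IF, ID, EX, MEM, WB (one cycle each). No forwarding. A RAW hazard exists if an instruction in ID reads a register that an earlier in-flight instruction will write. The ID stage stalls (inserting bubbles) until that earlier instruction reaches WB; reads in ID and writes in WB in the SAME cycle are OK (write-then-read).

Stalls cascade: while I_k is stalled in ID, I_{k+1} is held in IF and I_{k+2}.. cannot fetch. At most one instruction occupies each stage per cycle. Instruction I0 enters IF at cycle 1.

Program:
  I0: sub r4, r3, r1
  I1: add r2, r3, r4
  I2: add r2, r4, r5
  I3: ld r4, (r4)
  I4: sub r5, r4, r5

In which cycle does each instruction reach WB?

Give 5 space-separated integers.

Answer: 5 8 9 10 13

Derivation:
I0 sub r4 <- r3,r1: IF@1 ID@2 stall=0 (-) EX@3 MEM@4 WB@5
I1 add r2 <- r3,r4: IF@2 ID@3 stall=2 (RAW on I0.r4 (WB@5)) EX@6 MEM@7 WB@8
I2 add r2 <- r4,r5: IF@3 ID@6 stall=0 (-) EX@7 MEM@8 WB@9
I3 ld r4 <- r4: IF@6 ID@7 stall=0 (-) EX@8 MEM@9 WB@10
I4 sub r5 <- r4,r5: IF@7 ID@8 stall=2 (RAW on I3.r4 (WB@10)) EX@11 MEM@12 WB@13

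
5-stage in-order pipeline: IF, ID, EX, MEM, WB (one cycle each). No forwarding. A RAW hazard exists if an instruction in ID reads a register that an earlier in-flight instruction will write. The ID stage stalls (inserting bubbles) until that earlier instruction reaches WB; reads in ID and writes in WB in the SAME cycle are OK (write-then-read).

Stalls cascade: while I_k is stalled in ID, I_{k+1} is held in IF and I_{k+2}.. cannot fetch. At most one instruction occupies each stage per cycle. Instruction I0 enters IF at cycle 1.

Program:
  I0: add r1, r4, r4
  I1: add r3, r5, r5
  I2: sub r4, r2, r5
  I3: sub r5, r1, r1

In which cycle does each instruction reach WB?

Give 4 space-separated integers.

Answer: 5 6 7 8

Derivation:
I0 add r1 <- r4,r4: IF@1 ID@2 stall=0 (-) EX@3 MEM@4 WB@5
I1 add r3 <- r5,r5: IF@2 ID@3 stall=0 (-) EX@4 MEM@5 WB@6
I2 sub r4 <- r2,r5: IF@3 ID@4 stall=0 (-) EX@5 MEM@6 WB@7
I3 sub r5 <- r1,r1: IF@4 ID@5 stall=0 (-) EX@6 MEM@7 WB@8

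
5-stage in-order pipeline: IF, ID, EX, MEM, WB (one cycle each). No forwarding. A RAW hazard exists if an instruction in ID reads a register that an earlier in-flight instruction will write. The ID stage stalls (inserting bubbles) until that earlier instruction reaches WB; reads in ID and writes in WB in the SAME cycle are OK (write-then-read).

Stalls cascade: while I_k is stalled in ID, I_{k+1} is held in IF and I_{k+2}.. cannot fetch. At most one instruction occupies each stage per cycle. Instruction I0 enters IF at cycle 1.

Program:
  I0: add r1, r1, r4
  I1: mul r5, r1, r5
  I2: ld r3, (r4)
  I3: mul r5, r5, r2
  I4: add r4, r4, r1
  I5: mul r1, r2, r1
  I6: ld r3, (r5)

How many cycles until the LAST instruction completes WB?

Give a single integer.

I0 add r1 <- r1,r4: IF@1 ID@2 stall=0 (-) EX@3 MEM@4 WB@5
I1 mul r5 <- r1,r5: IF@2 ID@3 stall=2 (RAW on I0.r1 (WB@5)) EX@6 MEM@7 WB@8
I2 ld r3 <- r4: IF@3 ID@6 stall=0 (-) EX@7 MEM@8 WB@9
I3 mul r5 <- r5,r2: IF@6 ID@7 stall=1 (RAW on I1.r5 (WB@8)) EX@9 MEM@10 WB@11
I4 add r4 <- r4,r1: IF@7 ID@9 stall=0 (-) EX@10 MEM@11 WB@12
I5 mul r1 <- r2,r1: IF@9 ID@10 stall=0 (-) EX@11 MEM@12 WB@13
I6 ld r3 <- r5: IF@10 ID@11 stall=0 (-) EX@12 MEM@13 WB@14

Answer: 14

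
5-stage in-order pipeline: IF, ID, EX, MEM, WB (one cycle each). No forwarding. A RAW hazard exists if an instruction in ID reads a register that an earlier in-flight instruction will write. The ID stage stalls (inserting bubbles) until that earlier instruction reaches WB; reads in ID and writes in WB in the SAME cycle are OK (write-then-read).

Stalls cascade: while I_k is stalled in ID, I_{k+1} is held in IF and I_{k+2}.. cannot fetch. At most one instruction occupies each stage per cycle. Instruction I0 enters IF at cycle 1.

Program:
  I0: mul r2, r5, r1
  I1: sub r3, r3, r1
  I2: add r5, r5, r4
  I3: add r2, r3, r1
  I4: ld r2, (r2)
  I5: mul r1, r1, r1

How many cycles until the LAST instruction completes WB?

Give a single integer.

Answer: 13

Derivation:
I0 mul r2 <- r5,r1: IF@1 ID@2 stall=0 (-) EX@3 MEM@4 WB@5
I1 sub r3 <- r3,r1: IF@2 ID@3 stall=0 (-) EX@4 MEM@5 WB@6
I2 add r5 <- r5,r4: IF@3 ID@4 stall=0 (-) EX@5 MEM@6 WB@7
I3 add r2 <- r3,r1: IF@4 ID@5 stall=1 (RAW on I1.r3 (WB@6)) EX@7 MEM@8 WB@9
I4 ld r2 <- r2: IF@5 ID@7 stall=2 (RAW on I3.r2 (WB@9)) EX@10 MEM@11 WB@12
I5 mul r1 <- r1,r1: IF@7 ID@10 stall=0 (-) EX@11 MEM@12 WB@13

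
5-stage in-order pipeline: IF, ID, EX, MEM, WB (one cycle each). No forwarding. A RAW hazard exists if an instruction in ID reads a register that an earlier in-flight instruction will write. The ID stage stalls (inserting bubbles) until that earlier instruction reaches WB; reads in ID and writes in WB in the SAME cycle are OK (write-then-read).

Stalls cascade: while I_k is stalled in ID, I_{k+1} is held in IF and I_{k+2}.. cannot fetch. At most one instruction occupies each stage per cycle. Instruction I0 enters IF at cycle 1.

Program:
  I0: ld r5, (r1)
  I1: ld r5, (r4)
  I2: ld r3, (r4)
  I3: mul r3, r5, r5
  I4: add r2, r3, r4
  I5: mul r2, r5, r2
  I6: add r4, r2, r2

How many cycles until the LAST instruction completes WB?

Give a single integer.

I0 ld r5 <- r1: IF@1 ID@2 stall=0 (-) EX@3 MEM@4 WB@5
I1 ld r5 <- r4: IF@2 ID@3 stall=0 (-) EX@4 MEM@5 WB@6
I2 ld r3 <- r4: IF@3 ID@4 stall=0 (-) EX@5 MEM@6 WB@7
I3 mul r3 <- r5,r5: IF@4 ID@5 stall=1 (RAW on I1.r5 (WB@6)) EX@7 MEM@8 WB@9
I4 add r2 <- r3,r4: IF@5 ID@7 stall=2 (RAW on I3.r3 (WB@9)) EX@10 MEM@11 WB@12
I5 mul r2 <- r5,r2: IF@7 ID@10 stall=2 (RAW on I4.r2 (WB@12)) EX@13 MEM@14 WB@15
I6 add r4 <- r2,r2: IF@10 ID@13 stall=2 (RAW on I5.r2 (WB@15)) EX@16 MEM@17 WB@18

Answer: 18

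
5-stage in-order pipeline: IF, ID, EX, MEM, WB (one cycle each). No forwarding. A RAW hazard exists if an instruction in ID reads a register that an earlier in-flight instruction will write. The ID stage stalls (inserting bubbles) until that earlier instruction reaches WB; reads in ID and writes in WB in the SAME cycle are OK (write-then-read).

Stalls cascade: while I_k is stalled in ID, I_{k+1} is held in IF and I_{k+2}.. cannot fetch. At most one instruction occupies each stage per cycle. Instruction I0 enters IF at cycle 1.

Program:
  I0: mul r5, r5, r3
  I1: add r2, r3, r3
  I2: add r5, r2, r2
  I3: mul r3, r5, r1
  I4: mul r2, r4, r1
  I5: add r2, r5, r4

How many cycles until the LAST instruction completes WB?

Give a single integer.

I0 mul r5 <- r5,r3: IF@1 ID@2 stall=0 (-) EX@3 MEM@4 WB@5
I1 add r2 <- r3,r3: IF@2 ID@3 stall=0 (-) EX@4 MEM@5 WB@6
I2 add r5 <- r2,r2: IF@3 ID@4 stall=2 (RAW on I1.r2 (WB@6)) EX@7 MEM@8 WB@9
I3 mul r3 <- r5,r1: IF@4 ID@7 stall=2 (RAW on I2.r5 (WB@9)) EX@10 MEM@11 WB@12
I4 mul r2 <- r4,r1: IF@7 ID@10 stall=0 (-) EX@11 MEM@12 WB@13
I5 add r2 <- r5,r4: IF@10 ID@11 stall=0 (-) EX@12 MEM@13 WB@14

Answer: 14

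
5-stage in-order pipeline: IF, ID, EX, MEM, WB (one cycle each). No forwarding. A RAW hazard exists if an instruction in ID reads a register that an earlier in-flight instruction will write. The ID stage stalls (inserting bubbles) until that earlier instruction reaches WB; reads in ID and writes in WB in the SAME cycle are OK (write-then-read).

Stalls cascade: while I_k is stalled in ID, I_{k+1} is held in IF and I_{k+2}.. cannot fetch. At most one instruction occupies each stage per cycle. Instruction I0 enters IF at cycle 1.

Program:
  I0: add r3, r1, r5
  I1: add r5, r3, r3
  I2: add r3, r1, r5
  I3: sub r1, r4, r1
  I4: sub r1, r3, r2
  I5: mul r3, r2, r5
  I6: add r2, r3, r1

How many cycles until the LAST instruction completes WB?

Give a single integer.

Answer: 18

Derivation:
I0 add r3 <- r1,r5: IF@1 ID@2 stall=0 (-) EX@3 MEM@4 WB@5
I1 add r5 <- r3,r3: IF@2 ID@3 stall=2 (RAW on I0.r3 (WB@5)) EX@6 MEM@7 WB@8
I2 add r3 <- r1,r5: IF@3 ID@6 stall=2 (RAW on I1.r5 (WB@8)) EX@9 MEM@10 WB@11
I3 sub r1 <- r4,r1: IF@6 ID@9 stall=0 (-) EX@10 MEM@11 WB@12
I4 sub r1 <- r3,r2: IF@9 ID@10 stall=1 (RAW on I2.r3 (WB@11)) EX@12 MEM@13 WB@14
I5 mul r3 <- r2,r5: IF@10 ID@12 stall=0 (-) EX@13 MEM@14 WB@15
I6 add r2 <- r3,r1: IF@12 ID@13 stall=2 (RAW on I5.r3 (WB@15)) EX@16 MEM@17 WB@18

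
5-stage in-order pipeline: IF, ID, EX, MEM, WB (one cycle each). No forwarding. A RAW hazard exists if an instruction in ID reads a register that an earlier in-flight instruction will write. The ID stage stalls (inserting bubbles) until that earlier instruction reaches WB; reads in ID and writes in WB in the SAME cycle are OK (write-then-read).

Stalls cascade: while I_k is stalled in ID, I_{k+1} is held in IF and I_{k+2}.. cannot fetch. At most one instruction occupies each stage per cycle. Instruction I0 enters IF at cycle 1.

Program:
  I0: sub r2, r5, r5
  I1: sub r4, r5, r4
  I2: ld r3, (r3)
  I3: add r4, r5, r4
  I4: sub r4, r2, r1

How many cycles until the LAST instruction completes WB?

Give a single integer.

I0 sub r2 <- r5,r5: IF@1 ID@2 stall=0 (-) EX@3 MEM@4 WB@5
I1 sub r4 <- r5,r4: IF@2 ID@3 stall=0 (-) EX@4 MEM@5 WB@6
I2 ld r3 <- r3: IF@3 ID@4 stall=0 (-) EX@5 MEM@6 WB@7
I3 add r4 <- r5,r4: IF@4 ID@5 stall=1 (RAW on I1.r4 (WB@6)) EX@7 MEM@8 WB@9
I4 sub r4 <- r2,r1: IF@5 ID@7 stall=0 (-) EX@8 MEM@9 WB@10

Answer: 10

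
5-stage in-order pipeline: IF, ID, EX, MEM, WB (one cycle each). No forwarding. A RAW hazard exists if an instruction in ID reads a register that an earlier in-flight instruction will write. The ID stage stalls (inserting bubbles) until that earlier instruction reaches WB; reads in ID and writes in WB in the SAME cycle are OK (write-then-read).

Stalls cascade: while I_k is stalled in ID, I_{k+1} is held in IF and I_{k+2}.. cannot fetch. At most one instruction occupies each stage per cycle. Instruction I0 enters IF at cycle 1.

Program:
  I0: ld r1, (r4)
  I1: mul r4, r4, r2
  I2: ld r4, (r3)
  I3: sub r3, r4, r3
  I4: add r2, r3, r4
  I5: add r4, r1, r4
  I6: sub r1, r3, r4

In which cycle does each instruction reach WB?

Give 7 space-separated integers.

Answer: 5 6 7 10 13 14 17

Derivation:
I0 ld r1 <- r4: IF@1 ID@2 stall=0 (-) EX@3 MEM@4 WB@5
I1 mul r4 <- r4,r2: IF@2 ID@3 stall=0 (-) EX@4 MEM@5 WB@6
I2 ld r4 <- r3: IF@3 ID@4 stall=0 (-) EX@5 MEM@6 WB@7
I3 sub r3 <- r4,r3: IF@4 ID@5 stall=2 (RAW on I2.r4 (WB@7)) EX@8 MEM@9 WB@10
I4 add r2 <- r3,r4: IF@5 ID@8 stall=2 (RAW on I3.r3 (WB@10)) EX@11 MEM@12 WB@13
I5 add r4 <- r1,r4: IF@8 ID@11 stall=0 (-) EX@12 MEM@13 WB@14
I6 sub r1 <- r3,r4: IF@11 ID@12 stall=2 (RAW on I5.r4 (WB@14)) EX@15 MEM@16 WB@17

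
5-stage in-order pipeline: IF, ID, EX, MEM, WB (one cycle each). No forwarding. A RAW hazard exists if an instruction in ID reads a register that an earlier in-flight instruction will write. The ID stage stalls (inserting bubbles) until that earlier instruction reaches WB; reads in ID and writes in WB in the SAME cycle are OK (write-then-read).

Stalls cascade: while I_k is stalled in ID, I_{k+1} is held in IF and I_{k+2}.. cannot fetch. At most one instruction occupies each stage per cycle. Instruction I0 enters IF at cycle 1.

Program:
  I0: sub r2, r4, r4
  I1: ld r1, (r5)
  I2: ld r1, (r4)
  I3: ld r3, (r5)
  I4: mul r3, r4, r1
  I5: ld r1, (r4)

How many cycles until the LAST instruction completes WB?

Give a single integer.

Answer: 11

Derivation:
I0 sub r2 <- r4,r4: IF@1 ID@2 stall=0 (-) EX@3 MEM@4 WB@5
I1 ld r1 <- r5: IF@2 ID@3 stall=0 (-) EX@4 MEM@5 WB@6
I2 ld r1 <- r4: IF@3 ID@4 stall=0 (-) EX@5 MEM@6 WB@7
I3 ld r3 <- r5: IF@4 ID@5 stall=0 (-) EX@6 MEM@7 WB@8
I4 mul r3 <- r4,r1: IF@5 ID@6 stall=1 (RAW on I2.r1 (WB@7)) EX@8 MEM@9 WB@10
I5 ld r1 <- r4: IF@6 ID@8 stall=0 (-) EX@9 MEM@10 WB@11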